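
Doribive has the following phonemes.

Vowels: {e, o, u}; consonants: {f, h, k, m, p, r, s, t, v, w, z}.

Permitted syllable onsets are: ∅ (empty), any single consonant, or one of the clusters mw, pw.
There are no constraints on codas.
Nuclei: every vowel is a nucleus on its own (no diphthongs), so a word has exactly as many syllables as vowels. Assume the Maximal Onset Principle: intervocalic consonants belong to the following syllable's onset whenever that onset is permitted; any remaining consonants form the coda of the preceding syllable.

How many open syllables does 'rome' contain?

2

Vowels present: o, e; each is a nucleus, giving 2 syllables.
Between /o/ (V1) and /e/ (V2): /m/ is a single consonant, so it becomes the next onset.
So the parse is ro.me.
Classifying each syllable: /ro/ (open), /me/ (open).
Open syllables: 2.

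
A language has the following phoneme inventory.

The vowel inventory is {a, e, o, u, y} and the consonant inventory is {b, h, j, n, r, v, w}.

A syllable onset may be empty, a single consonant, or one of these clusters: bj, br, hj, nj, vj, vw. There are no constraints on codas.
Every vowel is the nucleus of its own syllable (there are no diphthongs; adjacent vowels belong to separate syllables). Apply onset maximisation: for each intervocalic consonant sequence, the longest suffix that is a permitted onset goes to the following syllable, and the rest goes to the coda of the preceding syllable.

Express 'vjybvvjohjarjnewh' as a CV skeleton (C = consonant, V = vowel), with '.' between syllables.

CCVCC.CCV.CCVCC.CVCC

Vowels present: y, o, a, e; each is a nucleus, giving 4 syllables.
/y…o/ gap (V1→V2): /bvvj/ splits as /bv/ + /vj/ (/vj/ is the longest suffix that is a licit onset).
/o…a/ gap (V2→V3): cluster /hj/ — /hj/ is itself a permitted onset, so the whole cluster goes right; preceding coda = ∅.
/a…e/ gap (V3→V4): /rjn/; trying suffixes from longest down, /n/ is the first permitted one, so coda /rj/ | onset /n/.
So the parse is vjybv.vjo.hjarj.newh.
Mapping each syllable to C/V: /vjybv/ → CCVCC, /vjo/ → CCV, /hjarj/ → CCVCC, /newh/ → CVCC.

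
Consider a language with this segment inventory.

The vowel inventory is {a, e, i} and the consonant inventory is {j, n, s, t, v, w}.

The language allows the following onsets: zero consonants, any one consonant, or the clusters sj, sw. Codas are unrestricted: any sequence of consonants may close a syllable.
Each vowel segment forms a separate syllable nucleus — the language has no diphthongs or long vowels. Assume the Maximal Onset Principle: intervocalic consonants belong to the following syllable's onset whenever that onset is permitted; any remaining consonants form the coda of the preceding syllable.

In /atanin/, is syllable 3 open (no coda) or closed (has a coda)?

Vowels present: a, a, i; each is a nucleus, giving 3 syllables.
σ1/σ2 boundary: /t/ → onset of the next syllable (single consonants are always licit onsets).
σ2/σ3 boundary: just /n/ — single C goes to the following onset.
Result: a.ta.nin.
Syllable 3 is /nin/ with coda /n/, so it is closed.

closed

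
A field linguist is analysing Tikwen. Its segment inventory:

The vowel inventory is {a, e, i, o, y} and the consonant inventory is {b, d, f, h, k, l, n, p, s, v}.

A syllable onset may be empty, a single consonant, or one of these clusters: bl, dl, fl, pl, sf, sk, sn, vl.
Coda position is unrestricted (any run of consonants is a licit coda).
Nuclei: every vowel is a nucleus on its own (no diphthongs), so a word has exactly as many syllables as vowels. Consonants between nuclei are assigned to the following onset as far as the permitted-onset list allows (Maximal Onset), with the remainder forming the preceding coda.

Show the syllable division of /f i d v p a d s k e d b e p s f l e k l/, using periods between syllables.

Vowels present: i, a, e, e, e; each is a nucleus, giving 5 syllables.
/i…a/ gap (V1→V2): /dvp/; trying suffixes from longest down, /p/ is the first permitted one, so coda /dv/ | onset /p/.
/a…e/ gap (V2→V3): cluster /dsk/ — the longest permitted-onset suffix is /sk/; onset = /sk/, preceding coda = /d/.
/e…e/ gap (V3→V4): /db/; trying suffixes from longest down, /b/ is the first permitted one, so coda /d/ | onset /b/.
/e…e/ gap (V4→V5): cluster /psfl/ — the longest permitted-onset suffix is /fl/; onset = /fl/, preceding coda = /ps/.

fidv.pad.sked.beps.flekl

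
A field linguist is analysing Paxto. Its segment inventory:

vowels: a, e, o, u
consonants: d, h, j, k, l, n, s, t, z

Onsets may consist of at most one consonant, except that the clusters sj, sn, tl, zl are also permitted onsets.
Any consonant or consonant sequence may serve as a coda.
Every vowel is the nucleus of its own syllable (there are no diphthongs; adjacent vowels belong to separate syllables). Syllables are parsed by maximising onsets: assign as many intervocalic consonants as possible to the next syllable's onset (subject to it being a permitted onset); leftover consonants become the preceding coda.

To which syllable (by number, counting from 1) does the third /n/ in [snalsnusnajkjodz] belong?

Nuclei (vowels): a, u, a, o → 4 syllables.
/a…u/ gap (V1→V2): /lsn/ splits as /l/ + /sn/ (/sn/ is the longest suffix that is a licit onset).
/u…a/ gap (V2→V3): /sn/ is a licit onset in full, so it all attaches to the next syllable.
/a…o/ gap (V3→V4): /jkj/ — longest licit onset from the right is /j/, leaving /jk/ as coda.
Syllabification: snal.snu.snajk.jodz.
The third /n/ is in the onset of syllable 3 (/snajk/).

3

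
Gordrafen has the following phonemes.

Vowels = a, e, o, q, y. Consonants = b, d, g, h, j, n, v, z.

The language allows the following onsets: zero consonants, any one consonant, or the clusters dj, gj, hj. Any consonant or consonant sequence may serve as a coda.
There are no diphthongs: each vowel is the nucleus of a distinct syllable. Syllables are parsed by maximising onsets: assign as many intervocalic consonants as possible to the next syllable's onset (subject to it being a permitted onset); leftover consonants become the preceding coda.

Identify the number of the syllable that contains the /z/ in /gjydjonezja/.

3

Vowels present: y, o, e, a; each is a nucleus, giving 4 syllables.
/y…o/ gap (V1→V2): cluster /dj/ — /dj/ is itself a permitted onset, so the whole cluster goes right; preceding coda = ∅.
/o…e/ gap (V2→V3): /n/ → onset of the next syllable (single consonants are always licit onsets).
/e…a/ gap (V3→V4): /zj/ splits as /z/ + /j/ (/j/ is the longest suffix that is a licit onset).
Putting it together: gjy.djo.nez.ja.
The /z/ is in the coda of syllable 3 (/nez/).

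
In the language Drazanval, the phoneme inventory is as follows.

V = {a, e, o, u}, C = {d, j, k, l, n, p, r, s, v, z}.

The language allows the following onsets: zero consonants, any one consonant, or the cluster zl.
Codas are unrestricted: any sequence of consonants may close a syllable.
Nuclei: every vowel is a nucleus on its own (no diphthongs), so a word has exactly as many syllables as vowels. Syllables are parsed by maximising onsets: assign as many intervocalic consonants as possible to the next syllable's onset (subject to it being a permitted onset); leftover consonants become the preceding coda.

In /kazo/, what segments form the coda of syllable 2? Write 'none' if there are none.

none

Vowels present: a, o; each is a nucleus, giving 2 syllables.
Between /a/ (V1) and /o/ (V2): /z/ is a single consonant, so it becomes the next onset.
Syllabification: ka.zo.
Syllable 2 is /zo/: onset /z/, nucleus /o/, coda ∅.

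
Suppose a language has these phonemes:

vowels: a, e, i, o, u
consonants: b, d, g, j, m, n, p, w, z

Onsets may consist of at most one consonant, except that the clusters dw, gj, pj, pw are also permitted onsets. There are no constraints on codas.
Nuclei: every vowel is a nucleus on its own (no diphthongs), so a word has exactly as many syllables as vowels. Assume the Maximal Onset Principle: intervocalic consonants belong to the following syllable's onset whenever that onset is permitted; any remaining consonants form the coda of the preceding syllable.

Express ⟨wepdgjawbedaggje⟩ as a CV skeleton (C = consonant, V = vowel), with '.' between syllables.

Nuclei (vowels): e, a, e, a, e → 5 syllables.
Between /e/ (V1) and /a/ (V2): /pdgj/; trying suffixes from longest down, /gj/ is the first permitted one, so coda /pd/ | onset /gj/.
Between /a/ (V2) and /e/ (V3): /wb/ splits as /w/ + /b/ (/b/ is the longest suffix that is a licit onset).
Between /e/ (V3) and /a/ (V4): /d/ → onset of the next syllable (single consonants are always licit onsets).
Between /a/ (V4) and /e/ (V5): cluster /ggj/ — the longest permitted-onset suffix is /gj/; onset = /gj/, preceding coda = /g/.
Syllabification: wepd.gjaw.be.dag.gje.
Mapping each syllable to C/V: /wepd/ → CVCC, /gjaw/ → CCVC, /be/ → CV, /dag/ → CVC, /gje/ → CCV.

CVCC.CCVC.CV.CVC.CCV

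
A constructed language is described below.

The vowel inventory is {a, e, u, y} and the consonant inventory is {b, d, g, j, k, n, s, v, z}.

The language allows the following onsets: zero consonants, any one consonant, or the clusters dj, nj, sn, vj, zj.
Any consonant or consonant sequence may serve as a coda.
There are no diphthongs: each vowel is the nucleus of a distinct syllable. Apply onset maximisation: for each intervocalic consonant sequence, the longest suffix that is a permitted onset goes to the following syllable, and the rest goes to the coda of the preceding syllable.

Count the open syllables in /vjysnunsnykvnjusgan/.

1

Vowels present: y, u, y, u, a; each is a nucleus, giving 5 syllables.
σ1/σ2 boundary: cluster /sn/ — /sn/ is itself a permitted onset, so the whole cluster goes right; preceding coda = ∅.
σ2/σ3 boundary: /nsn/; trying suffixes from longest down, /sn/ is the first permitted one, so coda /n/ | onset /sn/.
σ3/σ4 boundary: /kvnj/ splits as /kv/ + /nj/ (/nj/ is the longest suffix that is a licit onset).
σ4/σ5 boundary: /sg/; trying suffixes from longest down, /g/ is the first permitted one, so coda /s/ | onset /g/.
Result: vjy.snun.snykv.njus.gan.
Classifying each syllable: /vjy/ (open), /snun/ (closed), /snykv/ (closed), /njus/ (closed), /gan/ (closed).
Open syllables: 1.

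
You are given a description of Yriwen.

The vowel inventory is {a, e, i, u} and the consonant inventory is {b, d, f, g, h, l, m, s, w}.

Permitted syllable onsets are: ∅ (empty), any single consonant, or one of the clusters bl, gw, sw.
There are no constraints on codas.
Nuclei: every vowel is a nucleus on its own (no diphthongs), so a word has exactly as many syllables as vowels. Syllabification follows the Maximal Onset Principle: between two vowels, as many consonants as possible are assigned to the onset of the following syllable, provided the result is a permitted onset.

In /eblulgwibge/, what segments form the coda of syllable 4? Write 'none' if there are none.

Vowels present: e, u, i, e; each is a nucleus, giving 4 syllables.
/e…u/ gap (V1→V2): /bl/ is a licit onset in full, so it all attaches to the next syllable.
/u…i/ gap (V2→V3): /lgw/ — longest licit onset from the right is /gw/, leaving /l/ as coda.
/i…e/ gap (V3→V4): cluster /bg/ — the longest permitted-onset suffix is /g/; onset = /g/, preceding coda = /b/.
Result: e.blul.gwib.ge.
Syllable 4 is /ge/: onset /g/, nucleus /e/, coda ∅.

none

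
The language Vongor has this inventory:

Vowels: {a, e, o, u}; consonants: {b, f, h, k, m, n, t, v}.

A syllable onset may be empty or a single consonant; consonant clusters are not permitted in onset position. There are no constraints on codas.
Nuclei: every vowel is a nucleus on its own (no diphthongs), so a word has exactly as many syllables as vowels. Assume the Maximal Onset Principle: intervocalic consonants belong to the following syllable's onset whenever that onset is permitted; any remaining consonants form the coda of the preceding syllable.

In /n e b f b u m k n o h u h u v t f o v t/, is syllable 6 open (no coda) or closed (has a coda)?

closed

The vowels are e, u, o, u, u, o — 6 nuclei, so 6 syllables.
/e…u/ gap (V1→V2): /bfb/ splits as /bf/ + /b/ (/b/ is the longest suffix that is a licit onset).
/u…o/ gap (V2→V3): /mkn/ splits as /mk/ + /n/ (/n/ is the longest suffix that is a licit onset).
/o…u/ gap (V3→V4): /h/ is a single consonant, so it becomes the next onset.
/u…u/ gap (V4→V5): just /h/ — single C goes to the following onset.
/u…o/ gap (V5→V6): /vtf/ splits as /vt/ + /f/ (/f/ is the longest suffix that is a licit onset).
So the parse is nebf.bumk.no.hu.huvt.fovt.
Syllable 6 is /fovt/ with coda /vt/, so it is closed.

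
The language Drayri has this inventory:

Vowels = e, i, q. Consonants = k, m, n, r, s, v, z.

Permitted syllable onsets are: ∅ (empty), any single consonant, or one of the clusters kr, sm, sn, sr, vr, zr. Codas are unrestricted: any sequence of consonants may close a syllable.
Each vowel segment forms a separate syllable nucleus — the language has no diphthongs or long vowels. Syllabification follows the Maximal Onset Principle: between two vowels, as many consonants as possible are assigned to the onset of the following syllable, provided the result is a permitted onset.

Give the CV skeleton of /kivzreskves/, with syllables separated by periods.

CVC.CCVCC.CVC

Vowels present: i, e, e; each is a nucleus, giving 3 syllables.
/i…e/ gap (V1→V2): /vzr/ — longest licit onset from the right is /zr/, leaving /v/ as coda.
/e…e/ gap (V2→V3): /skv/; trying suffixes from longest down, /v/ is the first permitted one, so coda /sk/ | onset /v/.
Syllabification: kiv.zresk.ves.
Mapping each syllable to C/V: /kiv/ → CVC, /zresk/ → CCVCC, /ves/ → CVC.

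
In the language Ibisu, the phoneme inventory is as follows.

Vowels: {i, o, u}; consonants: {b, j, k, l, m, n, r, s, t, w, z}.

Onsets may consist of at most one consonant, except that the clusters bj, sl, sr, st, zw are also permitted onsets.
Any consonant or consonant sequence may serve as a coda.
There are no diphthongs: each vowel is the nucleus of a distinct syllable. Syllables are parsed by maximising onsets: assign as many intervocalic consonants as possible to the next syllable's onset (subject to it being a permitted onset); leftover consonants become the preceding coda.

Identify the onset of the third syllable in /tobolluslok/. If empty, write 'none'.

Nuclei (vowels): o, o, u, o → 4 syllables.
/o…o/ gap (V1→V2): /b/ → onset of the next syllable (single consonants are always licit onsets).
/o…u/ gap (V2→V3): cluster /ll/ — the longest permitted-onset suffix is /l/; onset = /l/, preceding coda = /l/.
/u…o/ gap (V3→V4): cluster /sl/ — /sl/ is itself a permitted onset, so the whole cluster goes right; preceding coda = ∅.
Syllabification: to.bol.lu.slok.
Syllable 3 is /lu/: onset /l/, nucleus /u/, coda ∅.

l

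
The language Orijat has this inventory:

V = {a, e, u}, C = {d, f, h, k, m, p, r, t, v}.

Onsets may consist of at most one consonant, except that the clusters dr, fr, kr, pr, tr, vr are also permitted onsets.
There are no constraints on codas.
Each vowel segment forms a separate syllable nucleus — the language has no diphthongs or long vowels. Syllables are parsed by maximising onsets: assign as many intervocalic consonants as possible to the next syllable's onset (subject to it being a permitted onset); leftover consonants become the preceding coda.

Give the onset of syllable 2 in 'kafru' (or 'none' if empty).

fr

Vowels present: a, u; each is a nucleus, giving 2 syllables.
V1 /a/ – V2 /u/: /fr/ — entire cluster is a permitted onset → onset /fr/, coda ∅.
Result: ka.fru.
Syllable 2 is /fru/: onset /fr/, nucleus /u/, coda ∅.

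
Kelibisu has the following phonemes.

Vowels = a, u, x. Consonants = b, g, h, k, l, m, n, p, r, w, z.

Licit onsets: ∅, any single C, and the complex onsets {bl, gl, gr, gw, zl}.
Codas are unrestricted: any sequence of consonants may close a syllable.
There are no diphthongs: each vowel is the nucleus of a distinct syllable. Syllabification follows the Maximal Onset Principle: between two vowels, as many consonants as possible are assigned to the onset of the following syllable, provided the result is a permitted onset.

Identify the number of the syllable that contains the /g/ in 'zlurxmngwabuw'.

3

Vowels present: u, x, a, u; each is a nucleus, giving 4 syllables.
/u…x/ gap (V1→V2): /r/ is a single consonant, so it becomes the next onset.
/x…a/ gap (V2→V3): /mngw/ — longest licit onset from the right is /gw/, leaving /mn/ as coda.
/a…u/ gap (V3→V4): just /b/ — single C goes to the following onset.
Result: zlu.rxmn.gwa.buw.
The /g/ is in the onset of syllable 3 (/gwa/).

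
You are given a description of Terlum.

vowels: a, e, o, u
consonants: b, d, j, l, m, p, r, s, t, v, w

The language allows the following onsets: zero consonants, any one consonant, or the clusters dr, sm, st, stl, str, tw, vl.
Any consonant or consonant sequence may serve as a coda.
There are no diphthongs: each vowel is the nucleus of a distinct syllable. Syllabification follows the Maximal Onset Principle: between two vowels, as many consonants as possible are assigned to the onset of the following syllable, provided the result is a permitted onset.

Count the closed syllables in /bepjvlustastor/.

The vowels are e, u, a, o — 4 nuclei, so 4 syllables.
Between /e/ (V1) and /u/ (V2): /pjvl/ splits as /pj/ + /vl/ (/vl/ is the longest suffix that is a licit onset).
Between /u/ (V2) and /a/ (V3): /st/ — entire cluster is a permitted onset → onset /st/, coda ∅.
Between /a/ (V3) and /o/ (V4): /st/ is a licit onset in full, so it all attaches to the next syllable.
Result: bepj.vlu.sta.stor.
Classifying each syllable: /bepj/ (closed), /vlu/ (open), /sta/ (open), /stor/ (closed).
Closed syllables: 2.

2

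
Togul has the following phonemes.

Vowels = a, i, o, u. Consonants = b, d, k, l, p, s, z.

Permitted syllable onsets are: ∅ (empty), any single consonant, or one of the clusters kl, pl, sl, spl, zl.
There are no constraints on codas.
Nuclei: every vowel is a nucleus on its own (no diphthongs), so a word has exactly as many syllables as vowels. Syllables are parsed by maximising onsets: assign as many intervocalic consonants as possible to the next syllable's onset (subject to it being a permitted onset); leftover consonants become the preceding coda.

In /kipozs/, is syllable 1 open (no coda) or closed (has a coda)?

open

The vowels are i, o — 2 nuclei, so 2 syllables.
σ1/σ2 boundary: /p/ → onset of the next syllable (single consonants are always licit onsets).
Result: ki.pozs.
Syllable 1 is /ki/; it ends in its nucleus with no coda, so it is open.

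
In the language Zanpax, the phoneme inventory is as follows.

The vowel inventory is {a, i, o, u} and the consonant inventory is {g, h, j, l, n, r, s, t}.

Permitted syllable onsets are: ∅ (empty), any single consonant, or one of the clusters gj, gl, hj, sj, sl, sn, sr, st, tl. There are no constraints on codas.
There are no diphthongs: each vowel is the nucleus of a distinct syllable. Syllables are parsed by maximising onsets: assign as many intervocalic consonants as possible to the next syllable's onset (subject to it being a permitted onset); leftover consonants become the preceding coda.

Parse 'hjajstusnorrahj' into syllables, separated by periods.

Vowels present: a, u, o, a; each is a nucleus, giving 4 syllables.
/a…u/ gap (V1→V2): /jst/ splits as /j/ + /st/ (/st/ is the longest suffix that is a licit onset).
/u…o/ gap (V2→V3): /sn/ — entire cluster is a permitted onset → onset /sn/, coda ∅.
/o…a/ gap (V3→V4): cluster /rr/ — the longest permitted-onset suffix is /r/; onset = /r/, preceding coda = /r/.

hjaj.stu.snor.rahj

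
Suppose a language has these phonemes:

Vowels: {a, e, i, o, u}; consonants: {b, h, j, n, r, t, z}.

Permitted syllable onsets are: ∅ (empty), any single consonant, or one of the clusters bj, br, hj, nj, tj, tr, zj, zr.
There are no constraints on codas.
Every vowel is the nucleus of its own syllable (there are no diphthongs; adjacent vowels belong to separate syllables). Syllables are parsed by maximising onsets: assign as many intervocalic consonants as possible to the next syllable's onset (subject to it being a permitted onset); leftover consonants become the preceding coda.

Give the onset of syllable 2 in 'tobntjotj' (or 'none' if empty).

The vowels are o, o — 2 nuclei, so 2 syllables.
Between /o/ (V1) and /o/ (V2): /bntj/ splits as /bn/ + /tj/ (/tj/ is the longest suffix that is a licit onset).
Result: tobn.tjotj.
Syllable 2 is /tjotj/: onset /tj/, nucleus /o/, coda /tj/.

tj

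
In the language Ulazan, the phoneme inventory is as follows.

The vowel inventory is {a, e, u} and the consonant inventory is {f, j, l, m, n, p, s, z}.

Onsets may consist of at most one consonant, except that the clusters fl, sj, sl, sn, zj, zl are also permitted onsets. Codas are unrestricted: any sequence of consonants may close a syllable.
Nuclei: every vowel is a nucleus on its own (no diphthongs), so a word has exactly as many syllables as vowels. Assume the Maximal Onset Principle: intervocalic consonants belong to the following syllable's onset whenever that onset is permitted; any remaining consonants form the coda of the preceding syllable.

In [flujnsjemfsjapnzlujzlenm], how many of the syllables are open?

Vowels present: u, e, a, u, e; each is a nucleus, giving 5 syllables.
/u…e/ gap (V1→V2): /jnsj/; trying suffixes from longest down, /sj/ is the first permitted one, so coda /jn/ | onset /sj/.
/e…a/ gap (V2→V3): /mfsj/ — longest licit onset from the right is /sj/, leaving /mf/ as coda.
/a…u/ gap (V3→V4): cluster /pnzl/ — the longest permitted-onset suffix is /zl/; onset = /zl/, preceding coda = /pn/.
/u…e/ gap (V4→V5): /jzl/ splits as /j/ + /zl/ (/zl/ is the longest suffix that is a licit onset).
Result: flujn.sjemf.sjapn.zluj.zlenm.
Classifying each syllable: /flujn/ (closed), /sjemf/ (closed), /sjapn/ (closed), /zluj/ (closed), /zlenm/ (closed).
Open syllables: 0.

0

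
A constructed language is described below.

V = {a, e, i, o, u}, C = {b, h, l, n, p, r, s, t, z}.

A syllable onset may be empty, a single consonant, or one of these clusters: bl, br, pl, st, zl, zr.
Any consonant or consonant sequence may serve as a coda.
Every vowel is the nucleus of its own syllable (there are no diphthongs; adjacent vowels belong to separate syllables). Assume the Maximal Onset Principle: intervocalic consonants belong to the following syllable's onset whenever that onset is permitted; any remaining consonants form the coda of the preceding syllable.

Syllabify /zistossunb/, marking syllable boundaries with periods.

Vowels present: i, o, u; each is a nucleus, giving 3 syllables.
V1 /i/ – V2 /o/: /st/ is a licit onset in full, so it all attaches to the next syllable.
V2 /o/ – V3 /u/: /ss/; trying suffixes from longest down, /s/ is the first permitted one, so coda /s/ | onset /s/.

zi.stos.sunb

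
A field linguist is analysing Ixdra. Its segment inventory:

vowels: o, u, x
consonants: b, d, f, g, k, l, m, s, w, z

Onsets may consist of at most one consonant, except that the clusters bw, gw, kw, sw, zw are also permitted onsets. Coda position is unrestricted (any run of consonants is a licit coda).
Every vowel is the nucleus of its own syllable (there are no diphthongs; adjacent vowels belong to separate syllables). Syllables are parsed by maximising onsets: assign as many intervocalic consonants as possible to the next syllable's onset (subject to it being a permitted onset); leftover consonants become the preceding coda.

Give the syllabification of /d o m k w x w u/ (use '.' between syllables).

dom.kwx.wu

The vowels are o, x, u — 3 nuclei, so 3 syllables.
σ1/σ2 boundary: /mkw/ — longest licit onset from the right is /kw/, leaving /m/ as coda.
σ2/σ3 boundary: just /w/ — single C goes to the following onset.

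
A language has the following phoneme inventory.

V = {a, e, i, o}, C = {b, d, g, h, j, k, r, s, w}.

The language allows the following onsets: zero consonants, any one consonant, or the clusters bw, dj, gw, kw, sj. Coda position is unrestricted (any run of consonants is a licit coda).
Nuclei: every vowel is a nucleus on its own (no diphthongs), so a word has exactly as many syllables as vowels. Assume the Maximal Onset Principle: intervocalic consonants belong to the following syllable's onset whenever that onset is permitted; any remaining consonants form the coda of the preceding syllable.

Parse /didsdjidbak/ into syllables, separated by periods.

Nuclei (vowels): i, i, a → 3 syllables.
V1 /i/ – V2 /i/: /dsdj/; trying suffixes from longest down, /dj/ is the first permitted one, so coda /ds/ | onset /dj/.
V2 /i/ – V3 /a/: /db/ — longest licit onset from the right is /b/, leaving /d/ as coda.

dids.djid.bak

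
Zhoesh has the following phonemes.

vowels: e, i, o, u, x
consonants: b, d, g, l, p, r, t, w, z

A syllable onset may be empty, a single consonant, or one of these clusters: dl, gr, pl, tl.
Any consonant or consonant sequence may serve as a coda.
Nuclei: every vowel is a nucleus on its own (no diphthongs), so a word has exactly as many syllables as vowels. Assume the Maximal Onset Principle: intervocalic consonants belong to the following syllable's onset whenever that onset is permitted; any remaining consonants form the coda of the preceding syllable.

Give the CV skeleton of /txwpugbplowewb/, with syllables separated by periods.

CVC.CVCC.CCV.CVCC

Vowels present: x, u, o, e; each is a nucleus, giving 4 syllables.
/x…u/ gap (V1→V2): /wp/ — longest licit onset from the right is /p/, leaving /w/ as coda.
/u…o/ gap (V2→V3): /gbpl/ splits as /gb/ + /pl/ (/pl/ is the longest suffix that is a licit onset).
/o…e/ gap (V3→V4): /w/ → onset of the next syllable (single consonants are always licit onsets).
Putting it together: txw.pugb.plo.wewb.
Mapping each syllable to C/V: /txw/ → CVC, /pugb/ → CVCC, /plo/ → CCV, /wewb/ → CVCC.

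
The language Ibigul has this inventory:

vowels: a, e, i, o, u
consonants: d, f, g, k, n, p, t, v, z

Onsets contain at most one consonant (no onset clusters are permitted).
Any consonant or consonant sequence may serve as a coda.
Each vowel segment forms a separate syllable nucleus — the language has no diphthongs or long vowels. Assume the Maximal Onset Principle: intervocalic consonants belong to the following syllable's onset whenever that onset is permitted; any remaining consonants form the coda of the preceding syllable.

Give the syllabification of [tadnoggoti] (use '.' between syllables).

tad.nog.go.ti

Vowels present: a, o, o, i; each is a nucleus, giving 4 syllables.
σ1/σ2 boundary: /dn/ splits as /d/ + /n/ (/n/ is the longest suffix that is a licit onset).
σ2/σ3 boundary: /gg/ — longest licit onset from the right is /g/, leaving /g/ as coda.
σ3/σ4 boundary: just /t/ — single C goes to the following onset.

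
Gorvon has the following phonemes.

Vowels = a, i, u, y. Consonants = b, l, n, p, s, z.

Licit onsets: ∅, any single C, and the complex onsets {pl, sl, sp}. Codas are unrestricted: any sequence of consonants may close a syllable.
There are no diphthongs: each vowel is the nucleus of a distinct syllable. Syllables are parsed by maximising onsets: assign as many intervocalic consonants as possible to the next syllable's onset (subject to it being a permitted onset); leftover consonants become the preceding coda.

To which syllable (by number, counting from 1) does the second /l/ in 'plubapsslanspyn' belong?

Nuclei (vowels): u, a, a, y → 4 syllables.
V1 /u/ – V2 /a/: /b/ → onset of the next syllable (single consonants are always licit onsets).
V2 /a/ – V3 /a/: /pssl/ splits as /ps/ + /sl/ (/sl/ is the longest suffix that is a licit onset).
V3 /a/ – V4 /y/: /nsp/ splits as /n/ + /sp/ (/sp/ is the longest suffix that is a licit onset).
Putting it together: plu.baps.slan.spyn.
The second /l/ is in the onset of syllable 3 (/slan/).

3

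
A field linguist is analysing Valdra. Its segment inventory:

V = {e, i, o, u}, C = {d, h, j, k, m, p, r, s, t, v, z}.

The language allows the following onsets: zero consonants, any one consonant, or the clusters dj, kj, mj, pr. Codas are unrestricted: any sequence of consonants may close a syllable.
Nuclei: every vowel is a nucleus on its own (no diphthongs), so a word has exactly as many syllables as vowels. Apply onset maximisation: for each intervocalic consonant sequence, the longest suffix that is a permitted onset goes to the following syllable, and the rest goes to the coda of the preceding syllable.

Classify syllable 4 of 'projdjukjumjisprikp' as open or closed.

closed

Vowels present: o, u, u, i, i; each is a nucleus, giving 5 syllables.
σ1/σ2 boundary: /jdj/ — longest licit onset from the right is /dj/, leaving /j/ as coda.
σ2/σ3 boundary: /kj/ is a licit onset in full, so it all attaches to the next syllable.
σ3/σ4 boundary: cluster /mj/ — /mj/ is itself a permitted onset, so the whole cluster goes right; preceding coda = ∅.
σ4/σ5 boundary: /spr/ splits as /s/ + /pr/ (/pr/ is the longest suffix that is a licit onset).
So the parse is proj.dju.kju.mjis.prikp.
Syllable 4 is /mjis/ with coda /s/, so it is closed.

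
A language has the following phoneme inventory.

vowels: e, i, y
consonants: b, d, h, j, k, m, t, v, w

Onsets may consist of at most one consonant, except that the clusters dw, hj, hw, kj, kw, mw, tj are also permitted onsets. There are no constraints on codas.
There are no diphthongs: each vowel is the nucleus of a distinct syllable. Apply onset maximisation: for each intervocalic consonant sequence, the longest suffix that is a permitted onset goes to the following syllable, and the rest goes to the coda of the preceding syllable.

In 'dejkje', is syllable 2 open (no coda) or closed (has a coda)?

open

Vowels present: e, e; each is a nucleus, giving 2 syllables.
/e…e/ gap (V1→V2): /jkj/ splits as /j/ + /kj/ (/kj/ is the longest suffix that is a licit onset).
Syllabification: dej.kje.
Syllable 2 is /kje/; it ends in its nucleus with no coda, so it is open.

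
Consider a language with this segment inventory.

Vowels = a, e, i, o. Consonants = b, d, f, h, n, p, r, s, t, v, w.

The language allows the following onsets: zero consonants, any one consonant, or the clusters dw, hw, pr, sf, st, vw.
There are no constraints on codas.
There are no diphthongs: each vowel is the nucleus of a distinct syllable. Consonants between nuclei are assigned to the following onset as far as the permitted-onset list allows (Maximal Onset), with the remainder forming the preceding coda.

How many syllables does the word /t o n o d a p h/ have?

Nuclei (vowels): o, o, a → 3 syllables.

3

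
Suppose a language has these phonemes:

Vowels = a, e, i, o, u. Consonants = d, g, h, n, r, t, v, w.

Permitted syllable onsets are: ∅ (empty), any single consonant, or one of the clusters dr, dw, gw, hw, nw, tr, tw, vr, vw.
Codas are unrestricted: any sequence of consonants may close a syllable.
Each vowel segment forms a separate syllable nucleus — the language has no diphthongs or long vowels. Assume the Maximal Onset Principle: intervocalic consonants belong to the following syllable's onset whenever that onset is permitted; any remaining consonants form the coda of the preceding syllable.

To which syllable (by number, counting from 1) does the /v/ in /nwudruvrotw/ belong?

3

Vowels present: u, u, o; each is a nucleus, giving 3 syllables.
V1 /u/ – V2 /u/: /dr/ — entire cluster is a permitted onset → onset /dr/, coda ∅.
V2 /u/ – V3 /o/: /vr/ — entire cluster is a permitted onset → onset /vr/, coda ∅.
Result: nwu.dru.vrotw.
The /v/ is in the onset of syllable 3 (/vrotw/).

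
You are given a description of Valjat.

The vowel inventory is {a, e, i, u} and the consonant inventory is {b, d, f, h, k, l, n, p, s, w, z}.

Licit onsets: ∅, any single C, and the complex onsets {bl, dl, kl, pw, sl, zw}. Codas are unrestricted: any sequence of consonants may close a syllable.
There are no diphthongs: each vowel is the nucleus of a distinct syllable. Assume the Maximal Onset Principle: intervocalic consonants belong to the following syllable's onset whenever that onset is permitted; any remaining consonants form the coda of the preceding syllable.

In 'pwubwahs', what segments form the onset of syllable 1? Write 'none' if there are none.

pw

The vowels are u, a — 2 nuclei, so 2 syllables.
σ1/σ2 boundary: /bw/ — longest licit onset from the right is /w/, leaving /b/ as coda.
Result: pwub.wahs.
Syllable 1 is /pwub/: onset /pw/, nucleus /u/, coda /b/.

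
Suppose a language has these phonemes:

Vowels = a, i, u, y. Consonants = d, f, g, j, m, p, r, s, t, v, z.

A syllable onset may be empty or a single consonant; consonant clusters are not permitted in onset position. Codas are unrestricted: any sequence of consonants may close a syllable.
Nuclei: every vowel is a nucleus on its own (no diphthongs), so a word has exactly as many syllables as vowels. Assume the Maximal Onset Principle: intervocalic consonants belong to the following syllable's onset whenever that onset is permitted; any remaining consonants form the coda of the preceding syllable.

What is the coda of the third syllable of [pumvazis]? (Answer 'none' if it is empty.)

Nuclei (vowels): u, a, i → 3 syllables.
Between /u/ (V1) and /a/ (V2): /mv/ — longest licit onset from the right is /v/, leaving /m/ as coda.
Between /a/ (V2) and /i/ (V3): /z/ → onset of the next syllable (single consonants are always licit onsets).
Result: pum.va.zis.
Syllable 3 is /zis/: onset /z/, nucleus /i/, coda /s/.

s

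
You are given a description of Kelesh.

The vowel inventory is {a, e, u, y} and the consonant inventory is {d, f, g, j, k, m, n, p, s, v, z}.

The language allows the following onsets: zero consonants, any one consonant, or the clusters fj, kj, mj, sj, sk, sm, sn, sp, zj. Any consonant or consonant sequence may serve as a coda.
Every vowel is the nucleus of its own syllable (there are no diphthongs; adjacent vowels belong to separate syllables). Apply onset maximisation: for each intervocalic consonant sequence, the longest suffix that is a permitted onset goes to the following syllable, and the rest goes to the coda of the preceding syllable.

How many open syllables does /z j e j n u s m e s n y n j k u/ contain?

The vowels are e, u, e, y, u — 5 nuclei, so 5 syllables.
Between /e/ (V1) and /u/ (V2): /jn/; trying suffixes from longest down, /n/ is the first permitted one, so coda /j/ | onset /n/.
Between /u/ (V2) and /e/ (V3): /sm/ is a licit onset in full, so it all attaches to the next syllable.
Between /e/ (V3) and /y/ (V4): /sn/ — entire cluster is a permitted onset → onset /sn/, coda ∅.
Between /y/ (V4) and /u/ (V5): /njk/ — longest licit onset from the right is /k/, leaving /nj/ as coda.
Syllabification: zjej.nu.sme.snynj.ku.
Classifying each syllable: /zjej/ (closed), /nu/ (open), /sme/ (open), /snynj/ (closed), /ku/ (open).
Open syllables: 3.

3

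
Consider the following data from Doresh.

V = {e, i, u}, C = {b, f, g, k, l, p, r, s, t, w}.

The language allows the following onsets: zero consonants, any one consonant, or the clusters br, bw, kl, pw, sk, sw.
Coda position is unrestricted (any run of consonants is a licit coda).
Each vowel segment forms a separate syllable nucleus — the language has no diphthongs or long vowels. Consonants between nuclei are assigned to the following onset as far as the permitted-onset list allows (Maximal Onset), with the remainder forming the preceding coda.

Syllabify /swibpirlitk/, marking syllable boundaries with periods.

Vowels present: i, i, i; each is a nucleus, giving 3 syllables.
/i…i/ gap (V1→V2): cluster /bp/ — the longest permitted-onset suffix is /p/; onset = /p/, preceding coda = /b/.
/i…i/ gap (V2→V3): cluster /rl/ — the longest permitted-onset suffix is /l/; onset = /l/, preceding coda = /r/.

swib.pir.litk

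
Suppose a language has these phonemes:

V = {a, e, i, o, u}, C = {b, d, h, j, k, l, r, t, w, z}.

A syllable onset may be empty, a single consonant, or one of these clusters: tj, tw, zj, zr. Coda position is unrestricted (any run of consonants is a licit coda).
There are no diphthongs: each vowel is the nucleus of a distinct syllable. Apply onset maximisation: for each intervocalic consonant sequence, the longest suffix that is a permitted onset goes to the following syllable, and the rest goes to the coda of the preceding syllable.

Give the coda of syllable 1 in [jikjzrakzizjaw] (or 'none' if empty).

The vowels are i, a, i, a — 4 nuclei, so 4 syllables.
V1 /i/ – V2 /a/: cluster /kjzr/ — the longest permitted-onset suffix is /zr/; onset = /zr/, preceding coda = /kj/.
V2 /a/ – V3 /i/: /kz/; trying suffixes from longest down, /z/ is the first permitted one, so coda /k/ | onset /z/.
V3 /i/ – V4 /a/: /zj/ — entire cluster is a permitted onset → onset /zj/, coda ∅.
Putting it together: jikj.zrak.zi.zjaw.
Syllable 1 is /jikj/: onset /j/, nucleus /i/, coda /kj/.

kj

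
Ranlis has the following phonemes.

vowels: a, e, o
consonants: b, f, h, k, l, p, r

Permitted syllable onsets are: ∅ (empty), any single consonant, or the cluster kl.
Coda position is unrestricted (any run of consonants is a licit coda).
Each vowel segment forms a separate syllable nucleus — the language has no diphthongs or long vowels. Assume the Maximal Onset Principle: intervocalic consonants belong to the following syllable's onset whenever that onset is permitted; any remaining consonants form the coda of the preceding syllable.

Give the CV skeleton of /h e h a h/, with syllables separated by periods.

The vowels are e, a — 2 nuclei, so 2 syllables.
Between /e/ (V1) and /a/ (V2): just /h/ — single C goes to the following onset.
Syllabification: he.hah.
Mapping each syllable to C/V: /he/ → CV, /hah/ → CVC.

CV.CVC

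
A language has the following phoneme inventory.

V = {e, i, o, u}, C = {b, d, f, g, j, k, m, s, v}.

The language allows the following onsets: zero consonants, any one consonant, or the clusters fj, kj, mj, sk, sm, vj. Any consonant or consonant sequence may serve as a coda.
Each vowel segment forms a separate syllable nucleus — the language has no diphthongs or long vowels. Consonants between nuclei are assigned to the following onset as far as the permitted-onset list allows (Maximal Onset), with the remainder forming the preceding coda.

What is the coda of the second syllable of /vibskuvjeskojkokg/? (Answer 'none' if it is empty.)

Nuclei (vowels): i, u, e, o, o → 5 syllables.
σ1/σ2 boundary: /bsk/; trying suffixes from longest down, /sk/ is the first permitted one, so coda /b/ | onset /sk/.
σ2/σ3 boundary: /vj/ is a licit onset in full, so it all attaches to the next syllable.
σ3/σ4 boundary: cluster /sk/ — /sk/ is itself a permitted onset, so the whole cluster goes right; preceding coda = ∅.
σ4/σ5 boundary: cluster /jk/ — the longest permitted-onset suffix is /k/; onset = /k/, preceding coda = /j/.
Result: vib.sku.vje.skoj.kokg.
Syllable 2 is /sku/: onset /sk/, nucleus /u/, coda ∅.

none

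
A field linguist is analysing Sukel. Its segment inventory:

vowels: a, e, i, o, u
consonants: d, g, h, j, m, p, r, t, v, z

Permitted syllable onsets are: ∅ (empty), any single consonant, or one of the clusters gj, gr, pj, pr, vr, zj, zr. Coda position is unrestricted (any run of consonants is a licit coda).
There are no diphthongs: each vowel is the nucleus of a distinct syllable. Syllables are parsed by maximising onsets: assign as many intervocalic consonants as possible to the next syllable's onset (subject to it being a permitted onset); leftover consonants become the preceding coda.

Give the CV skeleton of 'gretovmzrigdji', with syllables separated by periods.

CCV.CVCC.CCVCC.CV

The vowels are e, o, i, i — 4 nuclei, so 4 syllables.
σ1/σ2 boundary: just /t/ — single C goes to the following onset.
σ2/σ3 boundary: /vmzr/ — longest licit onset from the right is /zr/, leaving /vm/ as coda.
σ3/σ4 boundary: cluster /gdj/ — the longest permitted-onset suffix is /j/; onset = /j/, preceding coda = /gd/.
Putting it together: gre.tovm.zrigd.ji.
Mapping each syllable to C/V: /gre/ → CCV, /tovm/ → CVCC, /zrigd/ → CCVCC, /ji/ → CV.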